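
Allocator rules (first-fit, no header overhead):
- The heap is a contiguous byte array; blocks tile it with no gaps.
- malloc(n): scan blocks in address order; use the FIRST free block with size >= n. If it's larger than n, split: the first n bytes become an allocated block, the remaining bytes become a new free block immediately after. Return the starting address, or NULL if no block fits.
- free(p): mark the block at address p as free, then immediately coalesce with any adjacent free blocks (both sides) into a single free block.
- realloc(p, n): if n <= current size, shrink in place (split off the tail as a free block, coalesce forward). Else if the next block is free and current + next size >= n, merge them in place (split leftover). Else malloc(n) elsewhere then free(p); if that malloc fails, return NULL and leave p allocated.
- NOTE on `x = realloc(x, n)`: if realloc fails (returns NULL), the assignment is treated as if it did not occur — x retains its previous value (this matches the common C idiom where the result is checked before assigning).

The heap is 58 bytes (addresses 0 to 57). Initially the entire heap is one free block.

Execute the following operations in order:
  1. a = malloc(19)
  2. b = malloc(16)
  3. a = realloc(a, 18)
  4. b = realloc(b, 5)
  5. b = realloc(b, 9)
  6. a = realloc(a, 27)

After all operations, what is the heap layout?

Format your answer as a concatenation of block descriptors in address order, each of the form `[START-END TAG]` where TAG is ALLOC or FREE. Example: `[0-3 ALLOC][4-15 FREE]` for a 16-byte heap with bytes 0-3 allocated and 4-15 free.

Answer: [0-18 FREE][19-27 ALLOC][28-54 ALLOC][55-57 FREE]

Derivation:
Op 1: a = malloc(19) -> a = 0; heap: [0-18 ALLOC][19-57 FREE]
Op 2: b = malloc(16) -> b = 19; heap: [0-18 ALLOC][19-34 ALLOC][35-57 FREE]
Op 3: a = realloc(a, 18) -> a = 0; heap: [0-17 ALLOC][18-18 FREE][19-34 ALLOC][35-57 FREE]
Op 4: b = realloc(b, 5) -> b = 19; heap: [0-17 ALLOC][18-18 FREE][19-23 ALLOC][24-57 FREE]
Op 5: b = realloc(b, 9) -> b = 19; heap: [0-17 ALLOC][18-18 FREE][19-27 ALLOC][28-57 FREE]
Op 6: a = realloc(a, 27) -> a = 28; heap: [0-18 FREE][19-27 ALLOC][28-54 ALLOC][55-57 FREE]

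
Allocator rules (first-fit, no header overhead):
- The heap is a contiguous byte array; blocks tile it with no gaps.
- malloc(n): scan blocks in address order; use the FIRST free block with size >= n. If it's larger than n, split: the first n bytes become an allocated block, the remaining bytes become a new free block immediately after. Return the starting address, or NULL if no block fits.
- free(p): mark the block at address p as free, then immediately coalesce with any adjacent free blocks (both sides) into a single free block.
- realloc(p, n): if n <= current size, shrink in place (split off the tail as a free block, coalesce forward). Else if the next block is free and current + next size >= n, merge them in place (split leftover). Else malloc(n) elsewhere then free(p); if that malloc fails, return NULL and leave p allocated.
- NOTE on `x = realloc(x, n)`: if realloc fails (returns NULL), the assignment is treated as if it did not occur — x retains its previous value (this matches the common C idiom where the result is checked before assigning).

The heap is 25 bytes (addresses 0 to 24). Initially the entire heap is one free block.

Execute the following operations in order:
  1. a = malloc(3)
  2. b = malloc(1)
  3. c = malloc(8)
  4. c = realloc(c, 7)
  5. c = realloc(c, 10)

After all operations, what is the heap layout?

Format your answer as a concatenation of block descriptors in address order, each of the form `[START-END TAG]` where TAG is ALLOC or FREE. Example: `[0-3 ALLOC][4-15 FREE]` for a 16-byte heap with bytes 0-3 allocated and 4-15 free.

Op 1: a = malloc(3) -> a = 0; heap: [0-2 ALLOC][3-24 FREE]
Op 2: b = malloc(1) -> b = 3; heap: [0-2 ALLOC][3-3 ALLOC][4-24 FREE]
Op 3: c = malloc(8) -> c = 4; heap: [0-2 ALLOC][3-3 ALLOC][4-11 ALLOC][12-24 FREE]
Op 4: c = realloc(c, 7) -> c = 4; heap: [0-2 ALLOC][3-3 ALLOC][4-10 ALLOC][11-24 FREE]
Op 5: c = realloc(c, 10) -> c = 4; heap: [0-2 ALLOC][3-3 ALLOC][4-13 ALLOC][14-24 FREE]

Answer: [0-2 ALLOC][3-3 ALLOC][4-13 ALLOC][14-24 FREE]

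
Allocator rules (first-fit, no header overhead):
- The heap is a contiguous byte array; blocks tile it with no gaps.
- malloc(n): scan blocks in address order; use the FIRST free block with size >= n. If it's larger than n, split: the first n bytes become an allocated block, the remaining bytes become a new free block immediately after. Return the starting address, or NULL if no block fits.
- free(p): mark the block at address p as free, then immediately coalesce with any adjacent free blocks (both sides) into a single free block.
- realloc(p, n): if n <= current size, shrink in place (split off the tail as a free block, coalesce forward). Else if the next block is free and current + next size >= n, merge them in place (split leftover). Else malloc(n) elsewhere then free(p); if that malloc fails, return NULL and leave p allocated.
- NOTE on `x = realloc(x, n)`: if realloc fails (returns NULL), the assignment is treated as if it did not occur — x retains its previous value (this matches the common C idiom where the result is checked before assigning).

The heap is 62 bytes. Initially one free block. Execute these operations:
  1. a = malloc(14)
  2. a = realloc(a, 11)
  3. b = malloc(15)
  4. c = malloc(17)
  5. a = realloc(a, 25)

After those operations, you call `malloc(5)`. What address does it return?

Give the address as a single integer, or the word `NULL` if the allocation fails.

Answer: 43

Derivation:
Op 1: a = malloc(14) -> a = 0; heap: [0-13 ALLOC][14-61 FREE]
Op 2: a = realloc(a, 11) -> a = 0; heap: [0-10 ALLOC][11-61 FREE]
Op 3: b = malloc(15) -> b = 11; heap: [0-10 ALLOC][11-25 ALLOC][26-61 FREE]
Op 4: c = malloc(17) -> c = 26; heap: [0-10 ALLOC][11-25 ALLOC][26-42 ALLOC][43-61 FREE]
Op 5: a = realloc(a, 25) -> NULL (a unchanged); heap: [0-10 ALLOC][11-25 ALLOC][26-42 ALLOC][43-61 FREE]
malloc(5): first-fit scan over [0-10 ALLOC][11-25 ALLOC][26-42 ALLOC][43-61 FREE] -> 43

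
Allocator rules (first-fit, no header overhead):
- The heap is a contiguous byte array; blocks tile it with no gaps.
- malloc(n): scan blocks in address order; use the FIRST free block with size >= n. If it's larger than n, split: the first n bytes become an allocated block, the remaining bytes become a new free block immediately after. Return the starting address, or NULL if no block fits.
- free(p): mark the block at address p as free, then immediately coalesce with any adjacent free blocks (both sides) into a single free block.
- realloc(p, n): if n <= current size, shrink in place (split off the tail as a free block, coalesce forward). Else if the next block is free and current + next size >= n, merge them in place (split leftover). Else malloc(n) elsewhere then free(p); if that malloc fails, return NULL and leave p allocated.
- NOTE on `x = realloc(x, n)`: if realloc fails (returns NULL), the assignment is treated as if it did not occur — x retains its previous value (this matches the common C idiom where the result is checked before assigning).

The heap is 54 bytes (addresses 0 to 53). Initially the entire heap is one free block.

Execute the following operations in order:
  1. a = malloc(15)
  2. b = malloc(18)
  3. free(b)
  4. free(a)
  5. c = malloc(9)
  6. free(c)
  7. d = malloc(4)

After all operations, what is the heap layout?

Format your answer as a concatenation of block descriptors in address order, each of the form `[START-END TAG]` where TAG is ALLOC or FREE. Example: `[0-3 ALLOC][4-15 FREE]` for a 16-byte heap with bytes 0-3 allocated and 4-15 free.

Op 1: a = malloc(15) -> a = 0; heap: [0-14 ALLOC][15-53 FREE]
Op 2: b = malloc(18) -> b = 15; heap: [0-14 ALLOC][15-32 ALLOC][33-53 FREE]
Op 3: free(b) -> (freed b); heap: [0-14 ALLOC][15-53 FREE]
Op 4: free(a) -> (freed a); heap: [0-53 FREE]
Op 5: c = malloc(9) -> c = 0; heap: [0-8 ALLOC][9-53 FREE]
Op 6: free(c) -> (freed c); heap: [0-53 FREE]
Op 7: d = malloc(4) -> d = 0; heap: [0-3 ALLOC][4-53 FREE]

Answer: [0-3 ALLOC][4-53 FREE]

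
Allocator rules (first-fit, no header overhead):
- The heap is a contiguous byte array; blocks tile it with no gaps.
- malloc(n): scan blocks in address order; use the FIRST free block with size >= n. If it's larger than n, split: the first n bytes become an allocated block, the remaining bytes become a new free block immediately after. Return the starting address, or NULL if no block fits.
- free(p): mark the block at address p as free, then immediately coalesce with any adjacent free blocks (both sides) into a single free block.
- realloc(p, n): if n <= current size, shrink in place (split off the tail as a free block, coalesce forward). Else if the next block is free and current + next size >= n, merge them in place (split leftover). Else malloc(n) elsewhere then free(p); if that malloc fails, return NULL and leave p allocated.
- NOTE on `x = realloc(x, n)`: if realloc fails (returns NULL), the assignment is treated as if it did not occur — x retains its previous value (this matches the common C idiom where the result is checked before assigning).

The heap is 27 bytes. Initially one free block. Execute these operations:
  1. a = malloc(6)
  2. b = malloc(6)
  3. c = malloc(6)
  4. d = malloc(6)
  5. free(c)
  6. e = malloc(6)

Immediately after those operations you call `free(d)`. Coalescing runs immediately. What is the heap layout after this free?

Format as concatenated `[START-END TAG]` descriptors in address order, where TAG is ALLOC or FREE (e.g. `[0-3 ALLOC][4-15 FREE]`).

Op 1: a = malloc(6) -> a = 0; heap: [0-5 ALLOC][6-26 FREE]
Op 2: b = malloc(6) -> b = 6; heap: [0-5 ALLOC][6-11 ALLOC][12-26 FREE]
Op 3: c = malloc(6) -> c = 12; heap: [0-5 ALLOC][6-11 ALLOC][12-17 ALLOC][18-26 FREE]
Op 4: d = malloc(6) -> d = 18; heap: [0-5 ALLOC][6-11 ALLOC][12-17 ALLOC][18-23 ALLOC][24-26 FREE]
Op 5: free(c) -> (freed c); heap: [0-5 ALLOC][6-11 ALLOC][12-17 FREE][18-23 ALLOC][24-26 FREE]
Op 6: e = malloc(6) -> e = 12; heap: [0-5 ALLOC][6-11 ALLOC][12-17 ALLOC][18-23 ALLOC][24-26 FREE]
free(d): d = 18 -> block [18-23 ALLOC]; mark free, coalesce with adjacent free neighbors -> [0-5 ALLOC][6-11 ALLOC][12-17 ALLOC][18-26 FREE]

Answer: [0-5 ALLOC][6-11 ALLOC][12-17 ALLOC][18-26 FREE]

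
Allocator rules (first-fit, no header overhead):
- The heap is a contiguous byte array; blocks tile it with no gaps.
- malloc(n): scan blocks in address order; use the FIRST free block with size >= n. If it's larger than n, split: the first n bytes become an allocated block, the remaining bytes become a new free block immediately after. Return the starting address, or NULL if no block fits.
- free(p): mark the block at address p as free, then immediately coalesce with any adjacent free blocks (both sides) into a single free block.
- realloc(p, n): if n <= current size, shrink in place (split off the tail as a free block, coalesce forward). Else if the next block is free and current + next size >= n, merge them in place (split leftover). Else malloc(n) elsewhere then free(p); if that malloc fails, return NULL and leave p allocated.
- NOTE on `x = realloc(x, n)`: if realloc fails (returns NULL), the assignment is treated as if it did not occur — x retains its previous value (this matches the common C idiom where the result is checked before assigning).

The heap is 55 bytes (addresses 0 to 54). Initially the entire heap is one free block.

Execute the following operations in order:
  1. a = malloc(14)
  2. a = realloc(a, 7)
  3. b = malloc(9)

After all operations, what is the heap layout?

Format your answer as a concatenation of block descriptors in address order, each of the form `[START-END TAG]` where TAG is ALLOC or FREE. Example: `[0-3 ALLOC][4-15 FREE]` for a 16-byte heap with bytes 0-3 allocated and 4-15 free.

Op 1: a = malloc(14) -> a = 0; heap: [0-13 ALLOC][14-54 FREE]
Op 2: a = realloc(a, 7) -> a = 0; heap: [0-6 ALLOC][7-54 FREE]
Op 3: b = malloc(9) -> b = 7; heap: [0-6 ALLOC][7-15 ALLOC][16-54 FREE]

Answer: [0-6 ALLOC][7-15 ALLOC][16-54 FREE]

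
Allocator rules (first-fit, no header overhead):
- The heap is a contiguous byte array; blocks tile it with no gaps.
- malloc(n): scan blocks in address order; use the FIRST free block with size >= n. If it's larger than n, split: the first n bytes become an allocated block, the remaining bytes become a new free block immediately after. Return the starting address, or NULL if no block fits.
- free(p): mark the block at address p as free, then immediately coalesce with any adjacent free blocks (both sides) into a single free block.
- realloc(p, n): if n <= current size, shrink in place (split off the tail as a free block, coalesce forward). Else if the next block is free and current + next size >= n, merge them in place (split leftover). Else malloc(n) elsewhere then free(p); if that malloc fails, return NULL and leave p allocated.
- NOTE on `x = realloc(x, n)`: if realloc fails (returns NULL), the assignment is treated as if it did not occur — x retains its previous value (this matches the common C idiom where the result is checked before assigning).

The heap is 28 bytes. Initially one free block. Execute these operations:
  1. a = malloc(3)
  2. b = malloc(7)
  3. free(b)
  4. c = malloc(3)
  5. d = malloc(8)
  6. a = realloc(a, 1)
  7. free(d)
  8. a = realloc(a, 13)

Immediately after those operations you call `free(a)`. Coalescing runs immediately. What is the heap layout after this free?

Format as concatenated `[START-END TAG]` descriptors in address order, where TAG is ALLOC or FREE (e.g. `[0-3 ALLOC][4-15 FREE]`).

Answer: [0-2 FREE][3-5 ALLOC][6-27 FREE]

Derivation:
Op 1: a = malloc(3) -> a = 0; heap: [0-2 ALLOC][3-27 FREE]
Op 2: b = malloc(7) -> b = 3; heap: [0-2 ALLOC][3-9 ALLOC][10-27 FREE]
Op 3: free(b) -> (freed b); heap: [0-2 ALLOC][3-27 FREE]
Op 4: c = malloc(3) -> c = 3; heap: [0-2 ALLOC][3-5 ALLOC][6-27 FREE]
Op 5: d = malloc(8) -> d = 6; heap: [0-2 ALLOC][3-5 ALLOC][6-13 ALLOC][14-27 FREE]
Op 6: a = realloc(a, 1) -> a = 0; heap: [0-0 ALLOC][1-2 FREE][3-5 ALLOC][6-13 ALLOC][14-27 FREE]
Op 7: free(d) -> (freed d); heap: [0-0 ALLOC][1-2 FREE][3-5 ALLOC][6-27 FREE]
Op 8: a = realloc(a, 13) -> a = 6; heap: [0-2 FREE][3-5 ALLOC][6-18 ALLOC][19-27 FREE]
free(a): a = 6 -> block [6-18 ALLOC]; mark free, coalesce with adjacent free neighbors -> [0-2 FREE][3-5 ALLOC][6-27 FREE]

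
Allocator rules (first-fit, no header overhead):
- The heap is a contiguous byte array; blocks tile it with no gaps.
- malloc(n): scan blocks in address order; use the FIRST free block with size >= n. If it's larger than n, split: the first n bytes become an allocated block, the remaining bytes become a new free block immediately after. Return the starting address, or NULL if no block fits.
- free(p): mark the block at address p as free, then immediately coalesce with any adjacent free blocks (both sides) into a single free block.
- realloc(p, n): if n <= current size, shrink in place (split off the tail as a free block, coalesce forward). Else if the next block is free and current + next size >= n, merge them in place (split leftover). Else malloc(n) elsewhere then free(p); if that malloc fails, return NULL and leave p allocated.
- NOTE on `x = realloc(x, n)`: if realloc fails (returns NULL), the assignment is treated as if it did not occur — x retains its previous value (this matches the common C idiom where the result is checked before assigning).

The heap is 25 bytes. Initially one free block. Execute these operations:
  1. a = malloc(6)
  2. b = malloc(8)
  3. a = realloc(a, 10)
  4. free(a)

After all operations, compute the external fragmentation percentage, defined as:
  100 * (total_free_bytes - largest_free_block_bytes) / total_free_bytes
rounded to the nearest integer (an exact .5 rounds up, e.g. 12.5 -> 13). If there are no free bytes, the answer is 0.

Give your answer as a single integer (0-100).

Answer: 35

Derivation:
Op 1: a = malloc(6) -> a = 0; heap: [0-5 ALLOC][6-24 FREE]
Op 2: b = malloc(8) -> b = 6; heap: [0-5 ALLOC][6-13 ALLOC][14-24 FREE]
Op 3: a = realloc(a, 10) -> a = 14; heap: [0-5 FREE][6-13 ALLOC][14-23 ALLOC][24-24 FREE]
Op 4: free(a) -> (freed a); heap: [0-5 FREE][6-13 ALLOC][14-24 FREE]
Free blocks: [6 11] total_free=17 largest=11 -> 100*(17-11)/17 = 600/17 ≈ 35.294 -> rounds to 35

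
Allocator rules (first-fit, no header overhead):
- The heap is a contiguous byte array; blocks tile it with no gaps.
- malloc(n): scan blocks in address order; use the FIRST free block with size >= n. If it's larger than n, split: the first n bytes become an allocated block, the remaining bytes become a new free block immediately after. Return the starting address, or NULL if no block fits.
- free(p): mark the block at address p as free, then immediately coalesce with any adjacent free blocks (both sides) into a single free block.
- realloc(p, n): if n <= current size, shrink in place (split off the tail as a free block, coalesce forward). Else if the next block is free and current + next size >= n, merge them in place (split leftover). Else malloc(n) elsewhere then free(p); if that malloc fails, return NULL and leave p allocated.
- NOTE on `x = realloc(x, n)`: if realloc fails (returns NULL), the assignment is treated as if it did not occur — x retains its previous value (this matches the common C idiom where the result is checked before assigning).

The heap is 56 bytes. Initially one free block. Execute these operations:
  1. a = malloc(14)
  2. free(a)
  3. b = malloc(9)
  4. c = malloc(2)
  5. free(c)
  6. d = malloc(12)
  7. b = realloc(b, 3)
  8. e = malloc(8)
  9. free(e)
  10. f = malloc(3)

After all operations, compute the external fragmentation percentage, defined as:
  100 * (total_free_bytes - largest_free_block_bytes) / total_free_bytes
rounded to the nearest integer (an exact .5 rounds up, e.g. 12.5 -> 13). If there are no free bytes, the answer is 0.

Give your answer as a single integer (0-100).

Answer: 8

Derivation:
Op 1: a = malloc(14) -> a = 0; heap: [0-13 ALLOC][14-55 FREE]
Op 2: free(a) -> (freed a); heap: [0-55 FREE]
Op 3: b = malloc(9) -> b = 0; heap: [0-8 ALLOC][9-55 FREE]
Op 4: c = malloc(2) -> c = 9; heap: [0-8 ALLOC][9-10 ALLOC][11-55 FREE]
Op 5: free(c) -> (freed c); heap: [0-8 ALLOC][9-55 FREE]
Op 6: d = malloc(12) -> d = 9; heap: [0-8 ALLOC][9-20 ALLOC][21-55 FREE]
Op 7: b = realloc(b, 3) -> b = 0; heap: [0-2 ALLOC][3-8 FREE][9-20 ALLOC][21-55 FREE]
Op 8: e = malloc(8) -> e = 21; heap: [0-2 ALLOC][3-8 FREE][9-20 ALLOC][21-28 ALLOC][29-55 FREE]
Op 9: free(e) -> (freed e); heap: [0-2 ALLOC][3-8 FREE][9-20 ALLOC][21-55 FREE]
Op 10: f = malloc(3) -> f = 3; heap: [0-2 ALLOC][3-5 ALLOC][6-8 FREE][9-20 ALLOC][21-55 FREE]
Free blocks: [3 35] total_free=38 largest=35 -> 100*(38-35)/38 = 300/38 ≈ 7.895 -> rounds to 8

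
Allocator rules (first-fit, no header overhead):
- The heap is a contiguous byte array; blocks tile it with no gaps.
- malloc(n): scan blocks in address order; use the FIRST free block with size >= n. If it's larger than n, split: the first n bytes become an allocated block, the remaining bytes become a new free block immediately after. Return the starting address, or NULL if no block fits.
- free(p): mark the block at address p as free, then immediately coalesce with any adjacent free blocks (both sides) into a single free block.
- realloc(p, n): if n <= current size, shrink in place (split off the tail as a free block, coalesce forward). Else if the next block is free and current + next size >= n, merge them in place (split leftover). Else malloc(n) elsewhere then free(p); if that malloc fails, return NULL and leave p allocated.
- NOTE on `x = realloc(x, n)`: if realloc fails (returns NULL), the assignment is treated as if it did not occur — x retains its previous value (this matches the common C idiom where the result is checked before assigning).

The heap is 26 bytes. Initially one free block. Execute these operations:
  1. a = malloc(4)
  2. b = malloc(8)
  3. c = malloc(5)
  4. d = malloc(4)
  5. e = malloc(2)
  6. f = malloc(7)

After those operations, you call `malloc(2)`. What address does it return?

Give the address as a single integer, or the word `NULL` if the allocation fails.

Answer: 23

Derivation:
Op 1: a = malloc(4) -> a = 0; heap: [0-3 ALLOC][4-25 FREE]
Op 2: b = malloc(8) -> b = 4; heap: [0-3 ALLOC][4-11 ALLOC][12-25 FREE]
Op 3: c = malloc(5) -> c = 12; heap: [0-3 ALLOC][4-11 ALLOC][12-16 ALLOC][17-25 FREE]
Op 4: d = malloc(4) -> d = 17; heap: [0-3 ALLOC][4-11 ALLOC][12-16 ALLOC][17-20 ALLOC][21-25 FREE]
Op 5: e = malloc(2) -> e = 21; heap: [0-3 ALLOC][4-11 ALLOC][12-16 ALLOC][17-20 ALLOC][21-22 ALLOC][23-25 FREE]
Op 6: f = malloc(7) -> f = NULL; heap: [0-3 ALLOC][4-11 ALLOC][12-16 ALLOC][17-20 ALLOC][21-22 ALLOC][23-25 FREE]
malloc(2): first-fit scan over [0-3 ALLOC][4-11 ALLOC][12-16 ALLOC][17-20 ALLOC][21-22 ALLOC][23-25 FREE] -> 23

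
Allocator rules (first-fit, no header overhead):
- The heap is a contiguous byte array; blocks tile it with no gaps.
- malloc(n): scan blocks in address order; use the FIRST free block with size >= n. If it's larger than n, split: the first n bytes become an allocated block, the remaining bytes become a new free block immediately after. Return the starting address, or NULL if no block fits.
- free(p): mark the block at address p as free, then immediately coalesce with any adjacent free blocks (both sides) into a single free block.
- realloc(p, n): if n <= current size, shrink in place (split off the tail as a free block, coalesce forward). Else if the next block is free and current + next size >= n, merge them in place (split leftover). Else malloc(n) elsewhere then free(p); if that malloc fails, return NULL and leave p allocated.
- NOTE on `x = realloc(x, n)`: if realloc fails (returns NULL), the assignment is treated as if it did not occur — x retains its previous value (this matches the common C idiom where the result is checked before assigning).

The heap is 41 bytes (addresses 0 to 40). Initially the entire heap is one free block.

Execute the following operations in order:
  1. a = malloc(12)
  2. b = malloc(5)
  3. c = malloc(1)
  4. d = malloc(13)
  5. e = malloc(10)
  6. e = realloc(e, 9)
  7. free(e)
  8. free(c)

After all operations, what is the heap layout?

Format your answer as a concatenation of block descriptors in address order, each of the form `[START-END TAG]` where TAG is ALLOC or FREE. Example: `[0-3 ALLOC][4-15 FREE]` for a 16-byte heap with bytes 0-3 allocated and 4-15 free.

Answer: [0-11 ALLOC][12-16 ALLOC][17-17 FREE][18-30 ALLOC][31-40 FREE]

Derivation:
Op 1: a = malloc(12) -> a = 0; heap: [0-11 ALLOC][12-40 FREE]
Op 2: b = malloc(5) -> b = 12; heap: [0-11 ALLOC][12-16 ALLOC][17-40 FREE]
Op 3: c = malloc(1) -> c = 17; heap: [0-11 ALLOC][12-16 ALLOC][17-17 ALLOC][18-40 FREE]
Op 4: d = malloc(13) -> d = 18; heap: [0-11 ALLOC][12-16 ALLOC][17-17 ALLOC][18-30 ALLOC][31-40 FREE]
Op 5: e = malloc(10) -> e = 31; heap: [0-11 ALLOC][12-16 ALLOC][17-17 ALLOC][18-30 ALLOC][31-40 ALLOC]
Op 6: e = realloc(e, 9) -> e = 31; heap: [0-11 ALLOC][12-16 ALLOC][17-17 ALLOC][18-30 ALLOC][31-39 ALLOC][40-40 FREE]
Op 7: free(e) -> (freed e); heap: [0-11 ALLOC][12-16 ALLOC][17-17 ALLOC][18-30 ALLOC][31-40 FREE]
Op 8: free(c) -> (freed c); heap: [0-11 ALLOC][12-16 ALLOC][17-17 FREE][18-30 ALLOC][31-40 FREE]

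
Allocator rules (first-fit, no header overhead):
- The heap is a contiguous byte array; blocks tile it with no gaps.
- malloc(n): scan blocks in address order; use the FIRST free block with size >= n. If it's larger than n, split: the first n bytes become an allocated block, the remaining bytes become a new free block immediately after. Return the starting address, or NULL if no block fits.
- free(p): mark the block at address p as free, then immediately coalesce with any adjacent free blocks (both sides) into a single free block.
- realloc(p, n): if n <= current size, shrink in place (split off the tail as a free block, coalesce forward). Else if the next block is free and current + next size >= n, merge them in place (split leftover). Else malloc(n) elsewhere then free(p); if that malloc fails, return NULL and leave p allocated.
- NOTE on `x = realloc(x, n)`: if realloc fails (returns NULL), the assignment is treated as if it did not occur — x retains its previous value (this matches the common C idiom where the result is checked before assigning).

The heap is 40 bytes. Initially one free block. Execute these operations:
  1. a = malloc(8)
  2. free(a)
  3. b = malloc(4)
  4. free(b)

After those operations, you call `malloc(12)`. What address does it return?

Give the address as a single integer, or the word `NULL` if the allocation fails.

Answer: 0

Derivation:
Op 1: a = malloc(8) -> a = 0; heap: [0-7 ALLOC][8-39 FREE]
Op 2: free(a) -> (freed a); heap: [0-39 FREE]
Op 3: b = malloc(4) -> b = 0; heap: [0-3 ALLOC][4-39 FREE]
Op 4: free(b) -> (freed b); heap: [0-39 FREE]
malloc(12): first-fit scan over [0-39 FREE] -> 0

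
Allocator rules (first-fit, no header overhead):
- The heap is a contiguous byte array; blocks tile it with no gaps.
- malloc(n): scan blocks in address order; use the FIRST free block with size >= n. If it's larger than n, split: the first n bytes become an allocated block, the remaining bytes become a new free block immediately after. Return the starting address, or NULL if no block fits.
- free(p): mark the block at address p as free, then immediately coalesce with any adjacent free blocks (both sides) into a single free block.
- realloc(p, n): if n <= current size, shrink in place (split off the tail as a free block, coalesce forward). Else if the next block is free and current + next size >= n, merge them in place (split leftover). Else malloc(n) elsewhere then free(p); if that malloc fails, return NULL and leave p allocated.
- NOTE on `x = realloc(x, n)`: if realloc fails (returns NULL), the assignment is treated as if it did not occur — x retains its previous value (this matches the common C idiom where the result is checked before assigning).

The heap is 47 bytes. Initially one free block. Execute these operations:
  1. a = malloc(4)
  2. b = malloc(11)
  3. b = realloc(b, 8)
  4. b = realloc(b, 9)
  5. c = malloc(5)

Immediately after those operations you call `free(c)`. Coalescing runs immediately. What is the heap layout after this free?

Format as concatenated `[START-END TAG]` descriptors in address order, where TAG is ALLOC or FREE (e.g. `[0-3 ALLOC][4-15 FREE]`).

Answer: [0-3 ALLOC][4-12 ALLOC][13-46 FREE]

Derivation:
Op 1: a = malloc(4) -> a = 0; heap: [0-3 ALLOC][4-46 FREE]
Op 2: b = malloc(11) -> b = 4; heap: [0-3 ALLOC][4-14 ALLOC][15-46 FREE]
Op 3: b = realloc(b, 8) -> b = 4; heap: [0-3 ALLOC][4-11 ALLOC][12-46 FREE]
Op 4: b = realloc(b, 9) -> b = 4; heap: [0-3 ALLOC][4-12 ALLOC][13-46 FREE]
Op 5: c = malloc(5) -> c = 13; heap: [0-3 ALLOC][4-12 ALLOC][13-17 ALLOC][18-46 FREE]
free(c): c = 13 -> block [13-17 ALLOC]; mark free, coalesce with adjacent free neighbors -> [0-3 ALLOC][4-12 ALLOC][13-46 FREE]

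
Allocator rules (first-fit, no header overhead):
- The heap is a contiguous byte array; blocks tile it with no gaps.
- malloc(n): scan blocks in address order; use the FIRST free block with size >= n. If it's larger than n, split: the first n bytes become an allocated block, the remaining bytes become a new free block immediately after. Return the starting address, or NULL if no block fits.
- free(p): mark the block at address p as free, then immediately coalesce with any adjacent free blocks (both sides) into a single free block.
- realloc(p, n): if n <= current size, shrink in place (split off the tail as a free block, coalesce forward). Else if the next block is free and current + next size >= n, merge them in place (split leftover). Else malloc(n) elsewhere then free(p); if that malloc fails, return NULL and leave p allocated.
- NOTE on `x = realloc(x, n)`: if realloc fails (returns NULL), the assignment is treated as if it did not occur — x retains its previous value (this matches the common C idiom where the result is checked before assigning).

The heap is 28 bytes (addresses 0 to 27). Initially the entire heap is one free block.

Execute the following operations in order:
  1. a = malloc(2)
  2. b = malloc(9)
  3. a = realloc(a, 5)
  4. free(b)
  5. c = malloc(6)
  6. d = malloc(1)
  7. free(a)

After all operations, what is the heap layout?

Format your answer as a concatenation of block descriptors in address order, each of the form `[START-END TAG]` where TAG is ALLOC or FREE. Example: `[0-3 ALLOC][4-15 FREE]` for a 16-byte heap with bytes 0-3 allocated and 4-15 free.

Op 1: a = malloc(2) -> a = 0; heap: [0-1 ALLOC][2-27 FREE]
Op 2: b = malloc(9) -> b = 2; heap: [0-1 ALLOC][2-10 ALLOC][11-27 FREE]
Op 3: a = realloc(a, 5) -> a = 11; heap: [0-1 FREE][2-10 ALLOC][11-15 ALLOC][16-27 FREE]
Op 4: free(b) -> (freed b); heap: [0-10 FREE][11-15 ALLOC][16-27 FREE]
Op 5: c = malloc(6) -> c = 0; heap: [0-5 ALLOC][6-10 FREE][11-15 ALLOC][16-27 FREE]
Op 6: d = malloc(1) -> d = 6; heap: [0-5 ALLOC][6-6 ALLOC][7-10 FREE][11-15 ALLOC][16-27 FREE]
Op 7: free(a) -> (freed a); heap: [0-5 ALLOC][6-6 ALLOC][7-27 FREE]

Answer: [0-5 ALLOC][6-6 ALLOC][7-27 FREE]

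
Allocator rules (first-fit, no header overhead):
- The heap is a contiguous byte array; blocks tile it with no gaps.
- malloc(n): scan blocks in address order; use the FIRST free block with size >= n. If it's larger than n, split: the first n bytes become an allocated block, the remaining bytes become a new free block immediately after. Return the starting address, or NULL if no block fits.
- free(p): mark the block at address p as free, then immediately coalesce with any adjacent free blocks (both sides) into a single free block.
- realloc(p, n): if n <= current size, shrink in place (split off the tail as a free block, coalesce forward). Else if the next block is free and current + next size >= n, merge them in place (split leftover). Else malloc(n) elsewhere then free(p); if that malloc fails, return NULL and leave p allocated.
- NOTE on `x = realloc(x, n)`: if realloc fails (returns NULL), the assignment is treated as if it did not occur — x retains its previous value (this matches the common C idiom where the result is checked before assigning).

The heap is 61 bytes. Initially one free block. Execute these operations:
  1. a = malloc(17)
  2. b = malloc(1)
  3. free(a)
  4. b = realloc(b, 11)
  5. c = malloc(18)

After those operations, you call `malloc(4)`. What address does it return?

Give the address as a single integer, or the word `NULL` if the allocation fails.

Answer: 0

Derivation:
Op 1: a = malloc(17) -> a = 0; heap: [0-16 ALLOC][17-60 FREE]
Op 2: b = malloc(1) -> b = 17; heap: [0-16 ALLOC][17-17 ALLOC][18-60 FREE]
Op 3: free(a) -> (freed a); heap: [0-16 FREE][17-17 ALLOC][18-60 FREE]
Op 4: b = realloc(b, 11) -> b = 17; heap: [0-16 FREE][17-27 ALLOC][28-60 FREE]
Op 5: c = malloc(18) -> c = 28; heap: [0-16 FREE][17-27 ALLOC][28-45 ALLOC][46-60 FREE]
malloc(4): first-fit scan over [0-16 FREE][17-27 ALLOC][28-45 ALLOC][46-60 FREE] -> 0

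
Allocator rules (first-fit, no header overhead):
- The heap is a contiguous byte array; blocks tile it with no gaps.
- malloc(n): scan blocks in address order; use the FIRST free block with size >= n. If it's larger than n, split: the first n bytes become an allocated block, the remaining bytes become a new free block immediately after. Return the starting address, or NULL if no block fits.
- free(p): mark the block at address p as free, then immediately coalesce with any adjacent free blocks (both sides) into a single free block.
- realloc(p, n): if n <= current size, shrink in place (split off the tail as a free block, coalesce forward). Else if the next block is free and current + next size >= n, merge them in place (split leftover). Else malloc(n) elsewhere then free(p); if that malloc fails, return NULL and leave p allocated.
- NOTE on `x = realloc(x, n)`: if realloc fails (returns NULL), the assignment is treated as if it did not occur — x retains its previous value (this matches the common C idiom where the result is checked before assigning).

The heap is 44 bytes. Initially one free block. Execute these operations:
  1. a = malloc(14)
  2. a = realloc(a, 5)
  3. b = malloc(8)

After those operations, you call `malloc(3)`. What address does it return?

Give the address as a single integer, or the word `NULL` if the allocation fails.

Answer: 13

Derivation:
Op 1: a = malloc(14) -> a = 0; heap: [0-13 ALLOC][14-43 FREE]
Op 2: a = realloc(a, 5) -> a = 0; heap: [0-4 ALLOC][5-43 FREE]
Op 3: b = malloc(8) -> b = 5; heap: [0-4 ALLOC][5-12 ALLOC][13-43 FREE]
malloc(3): first-fit scan over [0-4 ALLOC][5-12 ALLOC][13-43 FREE] -> 13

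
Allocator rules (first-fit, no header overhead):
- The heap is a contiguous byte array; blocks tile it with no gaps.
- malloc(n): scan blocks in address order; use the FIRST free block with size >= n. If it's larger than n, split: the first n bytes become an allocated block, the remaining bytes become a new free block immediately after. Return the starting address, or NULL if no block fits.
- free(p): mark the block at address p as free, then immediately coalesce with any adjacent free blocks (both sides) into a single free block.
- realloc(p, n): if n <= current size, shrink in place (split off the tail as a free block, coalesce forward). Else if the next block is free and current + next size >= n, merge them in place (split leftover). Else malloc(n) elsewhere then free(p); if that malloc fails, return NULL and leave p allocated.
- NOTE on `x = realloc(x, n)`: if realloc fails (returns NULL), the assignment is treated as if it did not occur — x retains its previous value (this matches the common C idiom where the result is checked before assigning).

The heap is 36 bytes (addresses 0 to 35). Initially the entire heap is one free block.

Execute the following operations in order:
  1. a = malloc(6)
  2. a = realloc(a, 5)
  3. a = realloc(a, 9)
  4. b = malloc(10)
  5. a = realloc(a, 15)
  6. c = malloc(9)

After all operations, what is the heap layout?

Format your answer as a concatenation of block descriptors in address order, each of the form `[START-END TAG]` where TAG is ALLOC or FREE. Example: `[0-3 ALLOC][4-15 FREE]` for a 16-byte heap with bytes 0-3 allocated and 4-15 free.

Op 1: a = malloc(6) -> a = 0; heap: [0-5 ALLOC][6-35 FREE]
Op 2: a = realloc(a, 5) -> a = 0; heap: [0-4 ALLOC][5-35 FREE]
Op 3: a = realloc(a, 9) -> a = 0; heap: [0-8 ALLOC][9-35 FREE]
Op 4: b = malloc(10) -> b = 9; heap: [0-8 ALLOC][9-18 ALLOC][19-35 FREE]
Op 5: a = realloc(a, 15) -> a = 19; heap: [0-8 FREE][9-18 ALLOC][19-33 ALLOC][34-35 FREE]
Op 6: c = malloc(9) -> c = 0; heap: [0-8 ALLOC][9-18 ALLOC][19-33 ALLOC][34-35 FREE]

Answer: [0-8 ALLOC][9-18 ALLOC][19-33 ALLOC][34-35 FREE]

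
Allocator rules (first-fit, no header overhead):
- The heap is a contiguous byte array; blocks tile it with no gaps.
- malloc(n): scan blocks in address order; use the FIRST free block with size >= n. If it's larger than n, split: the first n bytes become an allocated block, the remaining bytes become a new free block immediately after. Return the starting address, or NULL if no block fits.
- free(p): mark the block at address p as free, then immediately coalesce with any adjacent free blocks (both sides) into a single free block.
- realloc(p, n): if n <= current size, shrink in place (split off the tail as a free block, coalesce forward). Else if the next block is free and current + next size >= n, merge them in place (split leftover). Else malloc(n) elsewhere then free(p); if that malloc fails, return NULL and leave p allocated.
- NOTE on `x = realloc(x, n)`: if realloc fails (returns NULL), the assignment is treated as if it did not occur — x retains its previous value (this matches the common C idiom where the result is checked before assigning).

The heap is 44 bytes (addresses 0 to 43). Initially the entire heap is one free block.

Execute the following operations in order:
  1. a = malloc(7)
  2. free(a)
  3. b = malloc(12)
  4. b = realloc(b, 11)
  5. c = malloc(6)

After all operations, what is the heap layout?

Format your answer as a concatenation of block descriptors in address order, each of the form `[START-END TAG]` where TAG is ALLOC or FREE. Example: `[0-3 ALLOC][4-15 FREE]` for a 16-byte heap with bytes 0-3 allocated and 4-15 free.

Op 1: a = malloc(7) -> a = 0; heap: [0-6 ALLOC][7-43 FREE]
Op 2: free(a) -> (freed a); heap: [0-43 FREE]
Op 3: b = malloc(12) -> b = 0; heap: [0-11 ALLOC][12-43 FREE]
Op 4: b = realloc(b, 11) -> b = 0; heap: [0-10 ALLOC][11-43 FREE]
Op 5: c = malloc(6) -> c = 11; heap: [0-10 ALLOC][11-16 ALLOC][17-43 FREE]

Answer: [0-10 ALLOC][11-16 ALLOC][17-43 FREE]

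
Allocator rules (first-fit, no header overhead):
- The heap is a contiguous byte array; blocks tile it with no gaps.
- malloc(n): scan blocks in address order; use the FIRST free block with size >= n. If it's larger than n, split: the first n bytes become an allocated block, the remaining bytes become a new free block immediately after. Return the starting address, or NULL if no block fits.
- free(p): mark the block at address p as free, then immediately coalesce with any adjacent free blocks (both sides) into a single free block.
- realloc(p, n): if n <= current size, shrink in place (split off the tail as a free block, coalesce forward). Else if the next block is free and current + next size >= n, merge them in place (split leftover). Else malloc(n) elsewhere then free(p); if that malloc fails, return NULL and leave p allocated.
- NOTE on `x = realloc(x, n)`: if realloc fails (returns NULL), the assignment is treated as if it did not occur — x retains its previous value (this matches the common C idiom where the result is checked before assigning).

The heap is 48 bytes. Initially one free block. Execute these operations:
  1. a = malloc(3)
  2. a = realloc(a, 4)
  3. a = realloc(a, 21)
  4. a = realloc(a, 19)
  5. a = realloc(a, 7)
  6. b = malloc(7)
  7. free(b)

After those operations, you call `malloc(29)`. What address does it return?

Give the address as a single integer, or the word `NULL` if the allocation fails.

Answer: 7

Derivation:
Op 1: a = malloc(3) -> a = 0; heap: [0-2 ALLOC][3-47 FREE]
Op 2: a = realloc(a, 4) -> a = 0; heap: [0-3 ALLOC][4-47 FREE]
Op 3: a = realloc(a, 21) -> a = 0; heap: [0-20 ALLOC][21-47 FREE]
Op 4: a = realloc(a, 19) -> a = 0; heap: [0-18 ALLOC][19-47 FREE]
Op 5: a = realloc(a, 7) -> a = 0; heap: [0-6 ALLOC][7-47 FREE]
Op 6: b = malloc(7) -> b = 7; heap: [0-6 ALLOC][7-13 ALLOC][14-47 FREE]
Op 7: free(b) -> (freed b); heap: [0-6 ALLOC][7-47 FREE]
malloc(29): first-fit scan over [0-6 ALLOC][7-47 FREE] -> 7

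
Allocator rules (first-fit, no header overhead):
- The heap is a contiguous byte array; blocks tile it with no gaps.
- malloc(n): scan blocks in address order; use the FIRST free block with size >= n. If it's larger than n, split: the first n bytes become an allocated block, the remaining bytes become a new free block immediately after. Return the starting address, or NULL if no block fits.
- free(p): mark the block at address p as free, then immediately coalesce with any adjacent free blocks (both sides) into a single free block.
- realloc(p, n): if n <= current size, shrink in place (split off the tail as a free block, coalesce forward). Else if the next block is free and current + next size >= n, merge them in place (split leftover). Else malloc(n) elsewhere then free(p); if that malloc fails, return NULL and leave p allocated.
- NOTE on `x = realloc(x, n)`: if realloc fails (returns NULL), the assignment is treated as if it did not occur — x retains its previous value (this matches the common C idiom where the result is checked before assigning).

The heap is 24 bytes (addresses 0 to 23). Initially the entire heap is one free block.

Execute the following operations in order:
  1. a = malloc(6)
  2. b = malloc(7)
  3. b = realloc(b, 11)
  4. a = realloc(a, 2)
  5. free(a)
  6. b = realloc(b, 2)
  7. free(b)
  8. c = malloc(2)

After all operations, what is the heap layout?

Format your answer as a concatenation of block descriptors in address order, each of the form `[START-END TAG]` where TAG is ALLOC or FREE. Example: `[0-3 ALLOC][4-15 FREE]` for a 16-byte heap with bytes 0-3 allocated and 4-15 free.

Answer: [0-1 ALLOC][2-23 FREE]

Derivation:
Op 1: a = malloc(6) -> a = 0; heap: [0-5 ALLOC][6-23 FREE]
Op 2: b = malloc(7) -> b = 6; heap: [0-5 ALLOC][6-12 ALLOC][13-23 FREE]
Op 3: b = realloc(b, 11) -> b = 6; heap: [0-5 ALLOC][6-16 ALLOC][17-23 FREE]
Op 4: a = realloc(a, 2) -> a = 0; heap: [0-1 ALLOC][2-5 FREE][6-16 ALLOC][17-23 FREE]
Op 5: free(a) -> (freed a); heap: [0-5 FREE][6-16 ALLOC][17-23 FREE]
Op 6: b = realloc(b, 2) -> b = 6; heap: [0-5 FREE][6-7 ALLOC][8-23 FREE]
Op 7: free(b) -> (freed b); heap: [0-23 FREE]
Op 8: c = malloc(2) -> c = 0; heap: [0-1 ALLOC][2-23 FREE]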